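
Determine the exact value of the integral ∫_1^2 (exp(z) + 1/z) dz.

-exp(1) + log(2) + exp(2)

An antiderivative is F(z) = exp(z) + log(z).
Then F(2) - F(1) = (log(2) + exp(2)) - (exp(1)) = -exp(1) + log(2) + exp(2).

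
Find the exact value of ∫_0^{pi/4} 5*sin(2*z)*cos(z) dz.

Use the identity sin(2*z)cos(z) = [sin(3*z) + sin(z)]/2.
An antiderivative is F(z) = -5*cos(z)/2 - 5*cos(3*z)/6.
Then F(pi/4) - F(0) = (-5*sqrt(2)/6) - (-10/3) = 10/3 - 5*sqrt(2)/6.

10/3 - 5*sqrt(2)/6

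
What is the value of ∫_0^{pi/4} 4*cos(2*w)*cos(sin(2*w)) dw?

Let u = sin(2*w), so du = 2*cos(2*w) dw. When w = 0, u = 0; when w = pi/4, u = 1.
The integral becomes 2·∫ cos(u) du from 0 to 1, with antiderivative 2*sin(u).
Back in w: F(w) = 2*sin(sin(2*w)).
Then F(pi/4) - F(0) = (2*sin(1)) - (0) = 2*sin(1).

2*sin(1)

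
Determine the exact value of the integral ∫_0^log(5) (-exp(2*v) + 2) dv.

-12 + 2*log(5)

An antiderivative is F(v) = -exp(2*v)/2 + 2*v.
Then F(log(5)) - F(0) = (-25/2 + log(25)) - (-1/2) = -12 + 2*log(5).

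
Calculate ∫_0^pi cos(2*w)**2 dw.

Use the identity cos^2(2*w) = (1 + cos(4*w))/2.
An antiderivative is F(w) = w/2 + sin(4*w)/8.
Then F(pi) - F(0) = (pi/2) - (0) = pi/2.

pi/2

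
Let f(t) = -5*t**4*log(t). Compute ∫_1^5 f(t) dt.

Integrate by parts once (u = ln t, dv = -5*t**4 dt).
An antiderivative is F(t) = -t**5*(5*log(t) - 1)/5.
Then F(5) - F(1) = (625 - 3125*log(5)) - (1/5) = 3124/5 - 3125*log(5).

3124/5 - 3125*log(5)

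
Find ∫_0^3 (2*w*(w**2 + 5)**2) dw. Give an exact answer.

Let u = w**2 + 5, so du = 2*w dw. When w = 0, u = 5; when w = 3, u = 14.
The integral becomes ∫ u**2 du from 5 to 14, with antiderivative u**3/3.
Back in w: F(w) = (w**2 + 5)**3/3.
Then F(3) - F(0) = (2744/3) - (125/3) = 873.

873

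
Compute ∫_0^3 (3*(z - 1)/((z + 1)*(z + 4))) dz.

-14*log(2) + 5*log(7)

Factor the denominator: z**2 + 5*z + 4 = (z + 4)(z + 1).
Partial fractions: 3*(z - 1)/((z + 1)*(z + 4)) = 5/(z + 4) - 2/(z + 1).
An antiderivative is F(z) = -2*log(z + 1) + 5*log(z + 4).
Then F(3) - F(0) = (-4*log(2) + 5*log(7)) - (10*log(2)) = -14*log(2) + 5*log(7).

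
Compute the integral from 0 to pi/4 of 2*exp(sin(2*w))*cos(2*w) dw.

Let u = sin(2*w), so du = 2*cos(2*w) dw. When w = 0, u = 0; when w = pi/4, u = 1.
The integral becomes ∫ exp(u) du from 0 to 1, with antiderivative exp(u).
Back in w: F(w) = exp(sin(2*w)).
Then F(pi/4) - F(0) = (E) - (1) = -1 + E.

-1 + E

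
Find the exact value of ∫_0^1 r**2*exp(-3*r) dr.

2/27 - 17*exp(-3)/27

Integrate by parts twice (u = r^2, dv = exp(-3*r) dr).
An antiderivative is F(r) = (-9*r**2 - 6*r - 2)*exp(-3*r)/27.
Then F(1) - F(0) = (-17*exp(-3)/27) - (-2/27) = 2/27 - 17*exp(-3)/27.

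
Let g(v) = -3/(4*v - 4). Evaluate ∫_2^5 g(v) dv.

-3*log(2)/2

An antiderivative is F(v) = -3*log(4*v - 4)/4.
Then F(5) - F(2) = (-log(8)) - (-3*log(2)/2) = -3*log(2)/2.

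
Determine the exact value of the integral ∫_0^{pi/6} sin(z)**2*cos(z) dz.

1/24

Let u = sin(z), so du = cos(z) dz. When z = 0, u = 0; when z = pi/6, u = 1/2.
The integral becomes ∫ u**2 du from 0 to 1/2, with antiderivative u**3/3.
Back in z: F(z) = sin(z)**3/3.
Then F(pi/6) - F(0) = (1/24) - (0) = 1/24.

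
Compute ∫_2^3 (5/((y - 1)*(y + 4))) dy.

log(12/7)

Factor the denominator: y**2 + 3*y - 4 = (y + 4)(y - 1).
Partial fractions: 5/((y - 1)*(y + 4)) = -1/(y + 4) + 1/(y - 1).
An antiderivative is F(y) = log(y - 1) - log(y + 4).
Then F(3) - F(2) = (log(2/7)) - (-log(6)) = log(12/7).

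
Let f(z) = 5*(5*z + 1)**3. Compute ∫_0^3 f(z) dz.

65535/4

Let u = 5*z + 1, so du = 5 dz. When z = 0, u = 1; when z = 3, u = 16.
The integral becomes ∫ u**3 du from 1 to 16, with antiderivative u**4/4.
Back in z: F(z) = (5*z + 1)**4/4.
Then F(3) - F(0) = (16384) - (1/4) = 65535/4.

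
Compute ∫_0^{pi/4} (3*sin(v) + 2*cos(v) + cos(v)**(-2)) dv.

An antiderivative is F(v) = 2*sin(v) - 3*cos(v) + tan(v).
Then F(pi/4) - F(0) = (1 - sqrt(2)/2) - (-3) = 4 - sqrt(2)/2.

4 - sqrt(2)/2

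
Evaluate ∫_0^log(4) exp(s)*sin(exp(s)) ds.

cos(1) - cos(4)

Let u = exp(s), so du = exp(s) ds. When s = 0, u = 1; when s = log(4), u = 4.
The integral becomes ∫ sin(u) du from 1 to 4, with antiderivative -cos(u).
Back in s: F(s) = -cos(exp(s)).
Then F(log(4)) - F(0) = (-cos(4)) - (-cos(1)) = cos(1) - cos(4).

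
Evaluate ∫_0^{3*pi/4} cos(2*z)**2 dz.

Use the identity cos^2(2*z) = (1 + cos(4*z))/2.
An antiderivative is F(z) = z/2 + sin(4*z)/8.
Then F(3*pi/4) - F(0) = (3*pi/8) - (0) = 3*pi/8.

3*pi/8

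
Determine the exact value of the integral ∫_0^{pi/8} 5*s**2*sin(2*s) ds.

-5/4 - 5*sqrt(2)*pi**2/256 + 5*sqrt(2)*pi/32 + 5*sqrt(2)/8

Integrate by parts twice (u = s^2, dv = 5*sin(2*s) ds).
An antiderivative is F(s) = -5*s**2*cos(2*s)/2 + 5*s*sin(2*s)/2 + 5*cos(2*s)/4.
Then F(pi/8) - F(0) = (5*sqrt(2)*(-pi**2 + 8*pi + 32)/256) - (5/4) = -5/4 - 5*sqrt(2)*pi**2/256 + 5*sqrt(2)*pi/32 + 5*sqrt(2)/8.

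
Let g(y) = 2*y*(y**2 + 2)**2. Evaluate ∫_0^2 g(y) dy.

Let u = y**2 + 2, so du = 2*y dy. When y = 0, u = 2; when y = 2, u = 6.
The integral becomes ∫ u**2 du from 2 to 6, with antiderivative u**3/3.
Back in y: F(y) = (y**2 + 2)**3/3.
Then F(2) - F(0) = (72) - (8/3) = 208/3.

208/3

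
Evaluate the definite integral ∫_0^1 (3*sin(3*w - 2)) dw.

Let u = 3*w - 2, so du = 3 dw. When w = 0, u = -2; when w = 1, u = 1.
The integral becomes ∫ sin(u) du from -2 to 1, with antiderivative -cos(u).
Back in w: F(w) = -cos(3*w - 2).
Then F(1) - F(0) = (-cos(1)) - (-cos(2)) = -cos(1) + cos(2).

-cos(1) + cos(2)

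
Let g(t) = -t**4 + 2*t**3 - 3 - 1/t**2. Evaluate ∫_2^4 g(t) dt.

-1693/20

By the power rule, an antiderivative is F(t) = -t**5/5 + t**4/2 - 3*t + 1/t.
Then F(4) - F(2) = (-1771/20) - (-39/10) = -1693/20.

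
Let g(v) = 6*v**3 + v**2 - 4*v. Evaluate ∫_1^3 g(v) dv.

338/3

By the power rule, an antiderivative is F(v) = 3*v**4/2 + v**3/3 - 2*v**2.
Then F(3) - F(1) = (225/2) - (-1/6) = 338/3.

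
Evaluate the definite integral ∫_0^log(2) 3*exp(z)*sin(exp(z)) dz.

-3*cos(2) + 3*cos(1)

Let u = exp(z), so du = exp(z) dz. When z = 0, u = 1; when z = log(2), u = 2.
The integral becomes 3·∫ sin(u) du from 1 to 2, with antiderivative -3*cos(u).
Back in z: F(z) = -3*cos(exp(z)).
Then F(log(2)) - F(0) = (-3*cos(2)) - (-3*cos(1)) = -3*cos(2) + 3*cos(1).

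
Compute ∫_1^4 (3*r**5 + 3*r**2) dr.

By the power rule, an antiderivative is F(r) = r**6/2 + r**3.
Then F(4) - F(1) = (2112) - (3/2) = 4221/2.

4221/2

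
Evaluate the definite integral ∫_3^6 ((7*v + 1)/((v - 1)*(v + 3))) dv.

Factor the denominator: v**2 + 2*v - 3 = (v + 3)(v - 1).
Partial fractions: (7*v + 1)/((v - 1)*(v + 3)) = 5/(v + 3) + 2/(v - 1).
An antiderivative is F(v) = 2*log(v - 1) + 5*log(v + 3).
Then F(6) - F(3) = (2*log(5) + 10*log(3)) - (7*log(2) + 5*log(3)) = -7*log(2) + 2*log(5) + 5*log(3).

-7*log(2) + 2*log(5) + 5*log(3)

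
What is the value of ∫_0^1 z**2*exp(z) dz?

-2 + E

Integrate by parts twice (u = z^2, dv = exp(z) dz).
An antiderivative is F(z) = (z**2 - 2*z + 2)*exp(z).
Then F(1) - F(0) = (E) - (2) = -2 + E.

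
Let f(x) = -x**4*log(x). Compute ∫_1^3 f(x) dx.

242/25 - 243*log(3)/5

Integrate by parts once (u = ln x, dv = -x**4 dx).
An antiderivative is F(x) = -x**5*(5*log(x) - 1)/25.
Then F(3) - F(1) = (243/25 - 243*log(3)/5) - (1/25) = 242/25 - 243*log(3)/5.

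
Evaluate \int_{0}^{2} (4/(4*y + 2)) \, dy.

Let u = 4*y + 2, so du = 4 dy. When y = 0, u = 2; when y = 2, u = 10.
The integral becomes ∫ 1/u du from 2 to 10, with antiderivative log(u).
Back in y: F(y) = log(4*y + 2).
Then F(2) - F(0) = (log(10)) - (log(2)) = log(5).

log(5)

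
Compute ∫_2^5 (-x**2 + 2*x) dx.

By the power rule, an antiderivative is F(x) = -x**3/3 + x**2.
Then F(5) - F(2) = (-50/3) - (4/3) = -18.

-18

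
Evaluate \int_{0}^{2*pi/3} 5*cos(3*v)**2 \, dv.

Use the identity cos^2(3*v) = (1 + cos(6*v))/2.
An antiderivative is F(v) = 5*v/2 + 5*sin(6*v)/12.
Then F(2*pi/3) - F(0) = (5*pi/3) - (0) = 5*pi/3.

5*pi/3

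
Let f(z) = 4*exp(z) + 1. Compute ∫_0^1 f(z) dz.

An antiderivative is F(z) = z + 4*exp(z).
Then F(1) - F(0) = (1 + 4*E) - (4) = -3 + 4*E.

-3 + 4*E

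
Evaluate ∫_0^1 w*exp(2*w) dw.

Integrate by parts once (u = w, dv = exp(2*w) dw).
An antiderivative is F(w) = (2*w - 1)*exp(2*w)/4.
Then F(1) - F(0) = (exp(2)/4) - (-1/4) = 1/4 + exp(2)/4.

1/4 + exp(2)/4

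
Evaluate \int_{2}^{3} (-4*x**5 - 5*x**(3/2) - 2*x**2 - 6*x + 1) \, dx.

-470 - 18*sqrt(3) + 8*sqrt(2)

By the power rule, an antiderivative is F(x) = -2*x**6/3 - 2*x**(5/2) - 2*x**3/3 - 3*x**2 + x.
Then F(3) - F(2) = (-528 - 18*sqrt(3)) - (-58 - 8*sqrt(2)) = -470 - 18*sqrt(3) + 8*sqrt(2).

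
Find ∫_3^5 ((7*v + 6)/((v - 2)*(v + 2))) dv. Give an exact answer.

-2*log(5) + 2*log(7) + 5*log(3)

Factor the denominator: v**2 - 4 = (v + 2)(v - 2).
Partial fractions: (7*v + 6)/((v - 2)*(v + 2)) = 2/(v + 2) + 5/(v - 2).
An antiderivative is F(v) = 5*log(v - 2) + 2*log(v + 2).
Then F(5) - F(3) = (2*log(7) + 5*log(3)) - (log(25)) = -2*log(5) + 2*log(7) + 5*log(3).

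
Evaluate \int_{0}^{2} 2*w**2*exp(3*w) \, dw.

-4/27 + 52*exp(6)/27

Integrate by parts twice (u = w^2, dv = 2*exp(3*w) dw).
An antiderivative is F(w) = (18*w**2 - 12*w + 4)*exp(3*w)/27.
Then F(2) - F(0) = (52*exp(6)/27) - (4/27) = -4/27 + 52*exp(6)/27.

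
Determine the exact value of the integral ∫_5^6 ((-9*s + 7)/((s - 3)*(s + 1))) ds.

-4*log(7) - log(3) + 9*log(2)

Factor the denominator: s**2 - 2*s - 3 = (s + 1)(s - 3).
Partial fractions: (-9*s + 7)/((s - 3)*(s + 1)) = -4/(s + 1) - 5/(s - 3).
An antiderivative is F(s) = -5*log(s - 3) - 4*log(s + 1).
Then F(6) - F(5) = (-4*log(7) - 5*log(3)) - (-9*log(2) - 4*log(3)) = -4*log(7) - log(3) + 9*log(2).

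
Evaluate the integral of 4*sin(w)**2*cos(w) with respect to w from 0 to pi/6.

1/6

Let u = sin(w), so du = cos(w) dw. When w = 0, u = 0; when w = pi/6, u = 1/2.
The integral becomes 4·∫ u**2 du from 0 to 1/2, with antiderivative 4*u**3/3.
Back in w: F(w) = 4*sin(w)**3/3.
Then F(pi/6) - F(0) = (1/6) - (0) = 1/6.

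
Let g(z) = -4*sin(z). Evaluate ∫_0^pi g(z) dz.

-8

An antiderivative is F(z) = 4*cos(z).
Then F(pi) - F(0) = (-4) - (4) = -8.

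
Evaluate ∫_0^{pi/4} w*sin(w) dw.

Integrate by parts once (u = w, dv = sin(w) dw).
An antiderivative is F(w) = -w*cos(w) + sin(w).
Then F(pi/4) - F(0) = (sqrt(2)*(4 - pi)/8) - (0) = sqrt(2)*(4 - pi)/8.

sqrt(2)*(4 - pi)/8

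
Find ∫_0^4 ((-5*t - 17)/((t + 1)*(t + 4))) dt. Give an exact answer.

-4*log(5) - log(2)

Factor the denominator: t**2 + 5*t + 4 = (t + 4)(t + 1).
Partial fractions: (-5*t - 17)/((t + 1)*(t + 4)) = -1/(t + 4) - 4/(t + 1).
An antiderivative is F(t) = -4*log(t + 1) - log(t + 4).
Then F(4) - F(0) = (-4*log(5) - 3*log(2)) - (-log(4)) = -4*log(5) - log(2).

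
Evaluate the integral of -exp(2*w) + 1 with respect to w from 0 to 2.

5/2 - exp(4)/2

An antiderivative is F(w) = -exp(2*w)/2 + w.
Then F(2) - F(0) = (2 - exp(4)/2) - (-1/2) = 5/2 - exp(4)/2.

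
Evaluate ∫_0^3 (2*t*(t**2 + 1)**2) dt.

Let u = t**2 + 1, so du = 2*t dt. When t = 0, u = 1; when t = 3, u = 10.
The integral becomes ∫ u**2 du from 1 to 10, with antiderivative u**3/3.
Back in t: F(t) = (t**2 + 1)**3/3.
Then F(3) - F(0) = (1000/3) - (1/3) = 333.

333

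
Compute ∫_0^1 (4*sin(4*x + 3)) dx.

cos(3) - cos(7)

Let u = 4*x + 3, so du = 4 dx. When x = 0, u = 3; when x = 1, u = 7.
The integral becomes ∫ sin(u) du from 3 to 7, with antiderivative -cos(u).
Back in x: F(x) = -cos(4*x + 3).
Then F(1) - F(0) = (-cos(7)) - (-cos(3)) = cos(3) - cos(7).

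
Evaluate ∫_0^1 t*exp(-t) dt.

1 - 2*exp(-1)

Integrate by parts once (u = t, dv = exp(-t) dt).
An antiderivative is F(t) = (-t - 1)*exp(-t).
Then F(1) - F(0) = (-2*exp(-1)) - (-1) = 1 - 2*exp(-1).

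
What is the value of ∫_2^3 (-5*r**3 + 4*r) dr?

By the power rule, an antiderivative is F(r) = -5*r**4/4 + 2*r**2.
Then F(3) - F(2) = (-333/4) - (-12) = -285/4.

-285/4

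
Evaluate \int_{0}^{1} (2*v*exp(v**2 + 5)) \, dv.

-exp(5) + exp(6)

Let u = v**2 + 5, so du = 2*v dv. When v = 0, u = 5; when v = 1, u = 6.
The integral becomes ∫ exp(u) du from 5 to 6, with antiderivative exp(u).
Back in v: F(v) = exp(v**2 + 5).
Then F(1) - F(0) = (exp(6)) - (exp(5)) = -exp(5) + exp(6).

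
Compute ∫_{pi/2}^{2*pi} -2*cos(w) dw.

An antiderivative is F(w) = -2*sin(w).
Then F(2*pi) - F(pi/2) = (0) - (-2) = 2.

2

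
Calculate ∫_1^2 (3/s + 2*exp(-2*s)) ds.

An antiderivative is F(s) = 3*log(s) - exp(-2*s).
Then F(2) - F(1) = (-exp(-4) + 3*log(2)) - (-exp(-2)) = -exp(-4) + exp(-2) + 3*log(2).

-exp(-4) + exp(-2) + 3*log(2)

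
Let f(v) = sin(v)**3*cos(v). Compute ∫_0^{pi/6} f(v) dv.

1/64

Let u = sin(v), so du = cos(v) dv. When v = 0, u = 0; when v = pi/6, u = 1/2.
The integral becomes ∫ u**3 du from 0 to 1/2, with antiderivative u**4/4.
Back in v: F(v) = sin(v)**4/4.
Then F(pi/6) - F(0) = (1/64) - (0) = 1/64.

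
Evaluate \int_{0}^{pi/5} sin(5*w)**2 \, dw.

Use the identity sin^2(5*w) = (1 - cos(10*w))/2.
An antiderivative is F(w) = w/2 - sin(10*w)/20.
Then F(pi/5) - F(0) = (pi/10) - (0) = pi/10.

pi/10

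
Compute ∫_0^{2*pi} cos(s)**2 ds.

Use the identity cos^2(s) = (1 + cos(2*s))/2.
An antiderivative is F(s) = s/2 + sin(2*s)/4.
Then F(2*pi) - F(0) = (pi) - (0) = pi.

pi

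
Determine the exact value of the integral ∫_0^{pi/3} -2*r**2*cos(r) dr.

Integrate by parts twice (u = r^2, dv = -2*cos(r) dr).
An antiderivative is F(r) = -2*r**2*sin(r) - 4*r*cos(r) + 4*sin(r).
Then F(pi/3) - F(0) = (-2*pi/3 - sqrt(3)*pi**2/9 + 2*sqrt(3)) - (0) = -2*pi/3 - sqrt(3)*pi**2/9 + 2*sqrt(3).

-2*pi/3 - sqrt(3)*pi**2/9 + 2*sqrt(3)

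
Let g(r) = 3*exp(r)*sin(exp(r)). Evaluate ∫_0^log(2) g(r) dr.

-3*cos(2) + 3*cos(1)

Let u = exp(r), so du = exp(r) dr. When r = 0, u = 1; when r = log(2), u = 2.
The integral becomes 3·∫ sin(u) du from 1 to 2, with antiderivative -3*cos(u).
Back in r: F(r) = -3*cos(exp(r)).
Then F(log(2)) - F(0) = (-3*cos(2)) - (-3*cos(1)) = -3*cos(2) + 3*cos(1).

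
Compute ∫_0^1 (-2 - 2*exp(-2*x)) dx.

-3 + exp(-2)

An antiderivative is F(x) = -2*x + exp(-2*x).
Then F(1) - F(0) = (-2 + exp(-2)) - (1) = -3 + exp(-2).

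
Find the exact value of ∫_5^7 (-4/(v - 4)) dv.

-log(81)

An antiderivative is F(v) = -4*log(v - 4).
Then F(7) - F(5) = (-log(81)) - (0) = -log(81).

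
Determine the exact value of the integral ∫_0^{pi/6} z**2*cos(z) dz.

-1 + pi**2/72 + sqrt(3)*pi/6

Integrate by parts twice (u = z^2, dv = cos(z) dz).
An antiderivative is F(z) = z**2*sin(z) + 2*z*cos(z) - 2*sin(z).
Then F(pi/6) - F(0) = (-1 + pi**2/72 + sqrt(3)*pi/6) - (0) = -1 + pi**2/72 + sqrt(3)*pi/6.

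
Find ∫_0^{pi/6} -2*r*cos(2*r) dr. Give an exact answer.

-sqrt(3)*pi/12 + 1/4

Integrate by parts once (u = r, dv = -2*cos(2*r) dr).
An antiderivative is F(r) = -r*sin(2*r) - cos(2*r)/2.
Then F(pi/6) - F(0) = (-sqrt(3)*pi/12 - 1/4) - (-1/2) = -sqrt(3)*pi/12 + 1/4.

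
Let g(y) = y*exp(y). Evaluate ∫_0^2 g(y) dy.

Integrate by parts once (u = y, dv = exp(y) dy).
An antiderivative is F(y) = (y - 1)*exp(y).
Then F(2) - F(0) = (exp(2)) - (-1) = 1 + exp(2).

1 + exp(2)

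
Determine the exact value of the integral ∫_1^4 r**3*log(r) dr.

-255/16 + 128*log(2)

Integrate by parts once (u = ln r, dv = r**3 dr).
An antiderivative is F(r) = r**4*(4*log(r) - 1)/16.
Then F(4) - F(1) = (-16 + 128*log(2)) - (-1/16) = -255/16 + 128*log(2).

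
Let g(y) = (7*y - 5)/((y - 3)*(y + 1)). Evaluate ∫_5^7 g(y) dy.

-3*log(3) + 10*log(2)

Factor the denominator: y**2 - 2*y - 3 = (y + 1)(y - 3).
Partial fractions: (7*y - 5)/((y - 3)*(y + 1)) = 3/(y + 1) + 4/(y - 3).
An antiderivative is F(y) = 4*log(y - 3) + 3*log(y + 1).
Then F(7) - F(5) = (17*log(2)) - (3*log(3) + 7*log(2)) = -3*log(3) + 10*log(2).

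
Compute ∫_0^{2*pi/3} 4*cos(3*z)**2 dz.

4*pi/3

Use the identity cos^2(3*z) = (1 + cos(6*z))/2.
An antiderivative is F(z) = 2*z + sin(6*z)/3.
Then F(2*pi/3) - F(0) = (4*pi/3) - (0) = 4*pi/3.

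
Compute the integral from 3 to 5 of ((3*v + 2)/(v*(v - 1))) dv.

Factor the denominator: v**2 - v = v(v - 1).
Partial fractions: (3*v + 2)/(v*(v - 1)) = -2/v + 5/(v - 1).
An antiderivative is F(v) = -2*log(v) + 5*log(v - 1).
Then F(5) - F(3) = (-2*log(5) + 10*log(2)) - (log(32/9)) = -2*log(5) + 2*log(3) + 5*log(2).

-2*log(5) + 2*log(3) + 5*log(2)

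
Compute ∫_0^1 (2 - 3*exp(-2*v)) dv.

(3 + exp(2))*exp(-2)/2

An antiderivative is F(v) = 2*v + 3*exp(-2*v)/2.
Then F(1) - F(0) = (3*exp(-2)/2 + 2) - (3/2) = (3 + exp(2))*exp(-2)/2.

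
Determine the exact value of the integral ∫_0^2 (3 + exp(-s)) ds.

An antiderivative is F(s) = 3*s - exp(-s).
Then F(2) - F(0) = (6 - exp(-2)) - (-1) = 7 - exp(-2).

7 - exp(-2)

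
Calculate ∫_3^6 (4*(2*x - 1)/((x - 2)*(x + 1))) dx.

4*log(7)

Factor the denominator: x**2 - x - 2 = (x + 1)(x - 2).
Partial fractions: 4*(2*x - 1)/((x - 2)*(x + 1)) = 4/(x + 1) + 4/(x - 2).
An antiderivative is F(x) = 4*log(x - 2) + 4*log(x + 1).
Then F(6) - F(3) = (8*log(2) + 4*log(7)) - (8*log(2)) = 4*log(7).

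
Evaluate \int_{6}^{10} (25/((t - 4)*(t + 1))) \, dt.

Factor the denominator: t**2 - 3*t - 4 = (t + 1)(t - 4).
Partial fractions: 25/((t - 4)*(t + 1)) = -5/(t + 1) + 5/(t - 4).
An antiderivative is F(t) = 5*log(t - 4) - 5*log(t + 1).
Then F(10) - F(6) = (-5*log(11) + 5*log(2) + 5*log(3)) - (-5*log(7) + 5*log(2)) = -5*log(11) + 5*log(3) + 5*log(7).

-5*log(11) + 5*log(3) + 5*log(7)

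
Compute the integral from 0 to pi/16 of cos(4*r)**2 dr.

Use the identity cos^2(4*r) = (1 + cos(8*r))/2.
An antiderivative is F(r) = r/2 + sin(8*r)/16.
Then F(pi/16) - F(0) = (1/16 + pi/32) - (0) = 1/16 + pi/32.

1/16 + pi/32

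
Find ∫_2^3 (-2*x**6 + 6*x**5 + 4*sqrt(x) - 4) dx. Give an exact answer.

By the power rule, an antiderivative is F(x) = -2*x**7/7 + x**6 + 8*x**(3/2)/3 - 4*x.
Then F(3) - F(2) = (8*sqrt(3) + 645/7) - (16*sqrt(2)/3 + 136/7) = -16*sqrt(2)/3 + 8*sqrt(3) + 509/7.

-16*sqrt(2)/3 + 8*sqrt(3) + 509/7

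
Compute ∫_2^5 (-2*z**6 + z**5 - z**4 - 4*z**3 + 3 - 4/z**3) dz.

-3659316/175

By the power rule, an antiderivative is F(z) = -2*z**7/7 + z**6/6 - z**5/5 - z**4 + 3*z + 2/z**2.
Then F(5) - F(2) = (-21999791/1050) - (-8779/210) = -3659316/175.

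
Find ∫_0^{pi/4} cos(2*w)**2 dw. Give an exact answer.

pi/8

Use the identity cos^2(2*w) = (1 + cos(4*w))/2.
An antiderivative is F(w) = w/2 + sin(4*w)/8.
Then F(pi/4) - F(0) = (pi/8) - (0) = pi/8.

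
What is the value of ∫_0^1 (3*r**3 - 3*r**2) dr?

-1/4

By the power rule, an antiderivative is F(r) = 3*r**4/4 - r**3.
Then F(1) - F(0) = (-1/4) - (0) = -1/4.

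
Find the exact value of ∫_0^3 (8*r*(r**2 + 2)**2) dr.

1764

Let u = r**2 + 2, so du = 2*r dr. When r = 0, u = 2; when r = 3, u = 11.
The integral becomes 4·∫ u**2 du from 2 to 11, with antiderivative 4*u**3/3.
Back in r: F(r) = 4*(r**2 + 2)**3/3.
Then F(3) - F(0) = (5324/3) - (32/3) = 1764.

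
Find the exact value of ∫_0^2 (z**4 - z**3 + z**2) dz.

76/15

By the power rule, an antiderivative is F(z) = z**5/5 - z**4/4 + z**3/3.
Then F(2) - F(0) = (76/15) - (0) = 76/15.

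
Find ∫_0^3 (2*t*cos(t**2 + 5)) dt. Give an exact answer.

-sin(5) + sin(14)

Let u = t**2 + 5, so du = 2*t dt. When t = 0, u = 5; when t = 3, u = 14.
The integral becomes ∫ cos(u) du from 5 to 14, with antiderivative sin(u).
Back in t: F(t) = sin(t**2 + 5).
Then F(3) - F(0) = (sin(14)) - (sin(5)) = -sin(5) + sin(14).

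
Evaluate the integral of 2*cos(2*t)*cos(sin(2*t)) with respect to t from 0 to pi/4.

Let u = sin(2*t), so du = 2*cos(2*t) dt. When t = 0, u = 0; when t = pi/4, u = 1.
The integral becomes ∫ cos(u) du from 0 to 1, with antiderivative sin(u).
Back in t: F(t) = sin(sin(2*t)).
Then F(pi/4) - F(0) = (sin(1)) - (0) = sin(1).

sin(1)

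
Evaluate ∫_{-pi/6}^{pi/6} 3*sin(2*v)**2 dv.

-3*sqrt(3)/8 + pi/2

Use the identity sin^2(2*v) = (1 - cos(4*v))/2.
An antiderivative is F(v) = 3*v/2 - 3*sin(4*v)/8.
Then F(pi/6) - F(-pi/6) = (-3*sqrt(3)/16 + pi/4) - (-pi/4 + 3*sqrt(3)/16) = -3*sqrt(3)/8 + pi/2.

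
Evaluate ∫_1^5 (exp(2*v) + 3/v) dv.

An antiderivative is F(v) = exp(2*v)/2 + 3*log(v).
Then F(5) - F(1) = (3*log(5) + exp(10)/2) - (exp(2)/2) = -exp(2)/2 + 3*log(5) + exp(10)/2.

-exp(2)/2 + 3*log(5) + exp(10)/2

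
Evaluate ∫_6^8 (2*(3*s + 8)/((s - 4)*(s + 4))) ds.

Factor the denominator: s**2 - 16 = (s + 4)(s - 4).
Partial fractions: 2*(3*s + 8)/((s - 4)*(s + 4)) = 1/(s + 4) + 5/(s - 4).
An antiderivative is F(s) = 5*log(s - 4) + log(s + 4).
Then F(8) - F(6) = (log(3) + 12*log(2)) - (log(5) + 6*log(2)) = -log(5) + log(3) + 6*log(2).

-log(5) + log(3) + 6*log(2)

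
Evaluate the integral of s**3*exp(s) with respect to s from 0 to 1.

6 - 2*E

Integrate by parts 3 times (u = s^3, dv = exp(s) ds).
An antiderivative is F(s) = (s**3 - 3*s**2 + 6*s - 6)*exp(s).
Then F(1) - F(0) = (-2*E) - (-6) = 6 - 2*E.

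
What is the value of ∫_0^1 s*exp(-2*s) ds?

(-3 + exp(2))*exp(-2)/4

Integrate by parts once (u = s, dv = exp(-2*s) ds).
An antiderivative is F(s) = (-2*s - 1)*exp(-2*s)/4.
Then F(1) - F(0) = (-3*exp(-2)/4) - (-1/4) = (-3 + exp(2))*exp(-2)/4.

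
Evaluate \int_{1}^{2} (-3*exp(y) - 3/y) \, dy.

An antiderivative is F(y) = -3*exp(y) - 3*log(y).
Then F(2) - F(1) = (-3*exp(2) - 3*log(2)) - (-3*exp(1)) = -3*exp(2) - 3*log(2) + 3*exp(1).

-3*exp(2) - 3*log(2) + 3*exp(1)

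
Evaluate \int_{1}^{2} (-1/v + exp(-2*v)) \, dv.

-log(2) - exp(-4)/2 + exp(-2)/2

An antiderivative is F(v) = -log(v) - exp(-2*v)/2.
Then F(2) - F(1) = (-log(2) - exp(-4)/2) - (-exp(-2)/2) = -log(2) - exp(-4)/2 + exp(-2)/2.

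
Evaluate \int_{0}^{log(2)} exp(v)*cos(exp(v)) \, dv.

-sin(1) + sin(2)

Let u = exp(v), so du = exp(v) dv. When v = 0, u = 1; when v = log(2), u = 2.
The integral becomes ∫ cos(u) du from 1 to 2, with antiderivative sin(u).
Back in v: F(v) = sin(exp(v)).
Then F(log(2)) - F(0) = (sin(2)) - (sin(1)) = -sin(1) + sin(2).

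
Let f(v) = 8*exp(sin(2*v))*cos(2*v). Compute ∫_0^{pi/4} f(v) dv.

-4 + 4*E

Let u = sin(2*v), so du = 2*cos(2*v) dv. When v = 0, u = 0; when v = pi/4, u = 1.
The integral becomes 4·∫ exp(u) du from 0 to 1, with antiderivative 4*exp(u).
Back in v: F(v) = 4*exp(sin(2*v)).
Then F(pi/4) - F(0) = (4*E) - (4) = -4 + 4*E.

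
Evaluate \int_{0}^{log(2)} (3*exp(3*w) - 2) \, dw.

7 - log(4)

An antiderivative is F(w) = exp(3*w) - 2*w.
Then F(log(2)) - F(0) = (8 - 2*log(2)) - (1) = 7 - log(4).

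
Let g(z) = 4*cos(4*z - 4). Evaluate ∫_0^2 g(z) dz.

Let u = 4*z - 4, so du = 4 dz. When z = 0, u = -4; when z = 2, u = 4.
The integral becomes ∫ cos(u) du from -4 to 4, with antiderivative sin(u).
Back in z: F(z) = sin(4*z - 4).
Then F(2) - F(0) = (sin(4)) - (-sin(4)) = 2*sin(4).

2*sin(4)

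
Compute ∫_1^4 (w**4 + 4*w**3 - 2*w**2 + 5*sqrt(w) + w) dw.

By the power rule, an antiderivative is F(w) = w**5/5 + w**4 + 10*w**(3/2)/3 - 2*w**3/3 + w**2/2.
Then F(4) - F(1) = (2264/5) - (131/30) = 13453/30.

13453/30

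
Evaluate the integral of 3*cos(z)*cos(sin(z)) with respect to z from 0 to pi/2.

3*sin(1)

Let u = sin(z), so du = cos(z) dz. When z = 0, u = 0; when z = pi/2, u = 1.
The integral becomes 3·∫ cos(u) du from 0 to 1, with antiderivative 3*sin(u).
Back in z: F(z) = 3*sin(sin(z)).
Then F(pi/2) - F(0) = (3*sin(1)) - (0) = 3*sin(1).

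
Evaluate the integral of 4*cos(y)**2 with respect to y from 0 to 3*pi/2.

Use the identity cos^2(y) = (1 + cos(2*y))/2.
An antiderivative is F(y) = 2*y + sin(2*y).
Then F(3*pi/2) - F(0) = (3*pi) - (0) = 3*pi.

3*pi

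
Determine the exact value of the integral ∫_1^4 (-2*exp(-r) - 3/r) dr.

-6*log(2) - 2*exp(-1) + 2*exp(-4)

An antiderivative is F(r) = -3*log(r) + 2*exp(-r).
Then F(4) - F(1) = (-6*log(2) + 2*exp(-4)) - (2*exp(-1)) = -6*log(2) - 2*exp(-1) + 2*exp(-4).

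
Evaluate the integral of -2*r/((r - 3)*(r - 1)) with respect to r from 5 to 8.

Factor the denominator: r**2 - 4*r + 3 = (r - 1)(r - 3).
Partial fractions: -2*r/((r - 3)*(r - 1)) = 1/(r - 1) - 3/(r - 3).
An antiderivative is F(r) = -3*log(r - 3) + log(r - 1).
Then F(8) - F(5) = (-3*log(5) + log(7)) - (-log(2)) = -3*log(5) + log(2) + log(7).

-3*log(5) + log(2) + log(7)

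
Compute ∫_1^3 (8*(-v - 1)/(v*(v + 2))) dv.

-4*log(5)

Factor the denominator: v**2 + 2*v = (v + 2)v.
Partial fractions: 8*(-v - 1)/(v*(v + 2)) = -4/(v + 2) - 4/v.
An antiderivative is F(v) = -4*log(v) - 4*log(v + 2).
Then F(3) - F(1) = (-4*log(5) - 4*log(3)) - (-log(81)) = -4*log(5).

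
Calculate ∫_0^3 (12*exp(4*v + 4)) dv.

Let u = 4*v + 4, so du = 4 dv. When v = 0, u = 4; when v = 3, u = 16.
The integral becomes 3·∫ exp(u) du from 4 to 16, with antiderivative 3*exp(u).
Back in v: F(v) = 3*exp(4*v + 4).
Then F(3) - F(0) = (3*exp(16)) - (3*exp(4)) = -3*(1 - exp(12))*exp(4).

-3*(1 - exp(12))*exp(4)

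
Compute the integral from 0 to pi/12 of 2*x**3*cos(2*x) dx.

-3*sqrt(3)/8 - pi/16 + pi**3/3456 + sqrt(3)*pi**2/192 + 3/4

Integrate by parts 3 times (u = x^3, dv = 2*cos(2*x) dx).
An antiderivative is F(x) = x**3*sin(2*x) + 3*x**2*cos(2*x)/2 - 3*x*sin(2*x)/2 - 3*cos(2*x)/4.
Then F(pi/12) - F(0) = (-3*sqrt(3)/8 - pi/16 + pi**3/3456 + sqrt(3)*pi**2/192) - (-3/4) = -3*sqrt(3)/8 - pi/16 + pi**3/3456 + sqrt(3)*pi**2/192 + 3/4.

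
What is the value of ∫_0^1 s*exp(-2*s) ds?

Integrate by parts once (u = s, dv = exp(-2*s) ds).
An antiderivative is F(s) = (-2*s - 1)*exp(-2*s)/4.
Then F(1) - F(0) = (-3*exp(-2)/4) - (-1/4) = (-3 + exp(2))*exp(-2)/4.

(-3 + exp(2))*exp(-2)/4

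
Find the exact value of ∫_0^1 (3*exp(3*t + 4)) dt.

Let u = 3*t + 4, so du = 3 dt. When t = 0, u = 4; when t = 1, u = 7.
The integral becomes ∫ exp(u) du from 4 to 7, with antiderivative exp(u).
Back in t: F(t) = exp(3*t + 4).
Then F(1) - F(0) = (exp(7)) - (exp(4)) = -exp(4) + exp(7).

-exp(4) + exp(7)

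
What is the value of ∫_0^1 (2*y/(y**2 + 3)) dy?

Let u = y**2 + 3, so du = 2*y dy. When y = 0, u = 3; when y = 1, u = 4.
The integral becomes ∫ 1/u du from 3 to 4, with antiderivative log(u).
Back in y: F(y) = log(y**2 + 3).
Then F(1) - F(0) = (log(4)) - (log(3)) = log(4/3).

log(4/3)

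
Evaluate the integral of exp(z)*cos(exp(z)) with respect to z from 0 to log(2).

-sin(1) + sin(2)

Let u = exp(z), so du = exp(z) dz. When z = 0, u = 1; when z = log(2), u = 2.
The integral becomes ∫ cos(u) du from 1 to 2, with antiderivative sin(u).
Back in z: F(z) = sin(exp(z)).
Then F(log(2)) - F(0) = (sin(2)) - (sin(1)) = -sin(1) + sin(2).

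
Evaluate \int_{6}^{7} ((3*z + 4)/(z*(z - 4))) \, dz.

-3*log(2) - log(7) + 5*log(3)

Factor the denominator: z**2 - 4*z = z(z - 4).
Partial fractions: (3*z + 4)/(z*(z - 4)) = -1/z + 4/(z - 4).
An antiderivative is F(z) = -log(z) + 4*log(z - 4).
Then F(7) - F(6) = (log(81/7)) - (log(8/3)) = -3*log(2) - log(7) + 5*log(3).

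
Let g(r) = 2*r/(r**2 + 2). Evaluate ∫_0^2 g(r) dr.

log(3)

Let u = r**2 + 2, so du = 2*r dr. When r = 0, u = 2; when r = 2, u = 6.
The integral becomes ∫ 1/u du from 2 to 6, with antiderivative log(u).
Back in r: F(r) = log(r**2 + 2).
Then F(2) - F(0) = (log(6)) - (log(2)) = log(3).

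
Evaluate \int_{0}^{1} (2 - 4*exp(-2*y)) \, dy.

2*exp(-2)

An antiderivative is F(y) = 2*y + 2*exp(-2*y).
Then F(1) - F(0) = (2*exp(-2) + 2) - (2) = 2*exp(-2).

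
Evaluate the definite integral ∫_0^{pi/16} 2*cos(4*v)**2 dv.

Use the identity cos^2(4*v) = (1 + cos(8*v))/2.
An antiderivative is F(v) = v + sin(8*v)/8.
Then F(pi/16) - F(0) = (1/8 + pi/16) - (0) = 1/8 + pi/16.

1/8 + pi/16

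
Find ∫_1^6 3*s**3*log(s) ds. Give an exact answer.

-3885/16 + 972*log(2) + 972*log(3)

Integrate by parts once (u = ln s, dv = 3*s**3 ds).
An antiderivative is F(s) = 3*s**4*(4*log(s) - 1)/16.
Then F(6) - F(1) = (-243 + 972*log(2) + 972*log(3)) - (-3/16) = -3885/16 + 972*log(2) + 972*log(3).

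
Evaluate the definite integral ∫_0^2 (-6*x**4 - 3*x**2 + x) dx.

By the power rule, an antiderivative is F(x) = -6*x**5/5 - x**3 + x**2/2.
Then F(2) - F(0) = (-222/5) - (0) = -222/5.

-222/5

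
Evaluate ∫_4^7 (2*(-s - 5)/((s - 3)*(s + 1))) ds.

-log(100)

Factor the denominator: s**2 - 2*s - 3 = (s + 1)(s - 3).
Partial fractions: 2*(-s - 5)/((s - 3)*(s + 1)) = 2/(s + 1) - 4/(s - 3).
An antiderivative is F(s) = -4*log(s - 3) + 2*log(s + 1).
Then F(7) - F(4) = (-log(4)) - (log(25)) = -log(100).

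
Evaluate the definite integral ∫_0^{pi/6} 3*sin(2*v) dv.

An antiderivative is F(v) = -3*cos(2*v)/2.
Then F(pi/6) - F(0) = (-3/4) - (-3/2) = 3/4.

3/4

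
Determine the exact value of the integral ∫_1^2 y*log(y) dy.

Integrate by parts once (u = ln y, dv = y dy).
An antiderivative is F(y) = y**2*(2*log(y) - 1)/4.
Then F(2) - F(1) = (-1 + log(4)) - (-1/4) = -3/4 + log(4).

-3/4 + log(4)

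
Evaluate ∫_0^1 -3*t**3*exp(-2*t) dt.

-9/8 + 57*exp(-2)/8

Integrate by parts 3 times (u = t^3, dv = -3*exp(-2*t) dt).
An antiderivative is F(t) = (12*t**3 + 18*t**2 + 18*t + 9)*exp(-2*t)/8.
Then F(1) - F(0) = (57*exp(-2)/8) - (9/8) = -9/8 + 57*exp(-2)/8.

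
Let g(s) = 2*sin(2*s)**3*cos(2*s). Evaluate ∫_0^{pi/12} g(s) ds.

Let u = sin(2*s), so du = 2*cos(2*s) ds. When s = 0, u = 0; when s = pi/12, u = 1/2.
The integral becomes ∫ u**3 du from 0 to 1/2, with antiderivative u**4/4.
Back in s: F(s) = sin(2*s)**4/4.
Then F(pi/12) - F(0) = (1/64) - (0) = 1/64.

1/64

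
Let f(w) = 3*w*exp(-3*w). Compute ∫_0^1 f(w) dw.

(-4 + exp(3))*exp(-3)/3

Integrate by parts once (u = w, dv = 3*exp(-3*w) dw).
An antiderivative is F(w) = (-3*w - 1)*exp(-3*w)/3.
Then F(1) - F(0) = (-4*exp(-3)/3) - (-1/3) = (-4 + exp(3))*exp(-3)/3.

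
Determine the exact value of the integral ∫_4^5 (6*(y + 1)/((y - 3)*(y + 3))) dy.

-2*log(7) + 10*log(2)

Factor the denominator: y**2 - 9 = (y + 3)(y - 3).
Partial fractions: 6*(y + 1)/((y - 3)*(y + 3)) = 2/(y + 3) + 4/(y - 3).
An antiderivative is F(y) = 4*log(y - 3) + 2*log(y + 3).
Then F(5) - F(4) = (10*log(2)) - (log(49)) = -2*log(7) + 10*log(2).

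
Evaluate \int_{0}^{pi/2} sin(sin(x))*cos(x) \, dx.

Let u = sin(x), so du = cos(x) dx. When x = 0, u = 0; when x = pi/2, u = 1.
The integral becomes ∫ sin(u) du from 0 to 1, with antiderivative -cos(u).
Back in x: F(x) = -cos(sin(x)).
Then F(pi/2) - F(0) = (-cos(1)) - (-1) = 1 - cos(1).

1 - cos(1)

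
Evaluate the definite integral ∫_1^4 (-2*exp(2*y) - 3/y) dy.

An antiderivative is F(y) = -exp(2*y) - 3*log(y).
Then F(4) - F(1) = (-exp(8) - log(64)) - (-exp(2)) = -exp(8) - log(64) + exp(2).

-exp(8) - log(64) + exp(2)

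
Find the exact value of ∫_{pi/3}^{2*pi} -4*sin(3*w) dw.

An antiderivative is F(w) = 4*cos(3*w)/3.
Then F(2*pi) - F(pi/3) = (4/3) - (-4/3) = 8/3.

8/3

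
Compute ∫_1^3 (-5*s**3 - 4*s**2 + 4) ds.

By the power rule, an antiderivative is F(s) = -5*s**4/4 - 4*s**3/3 + 4*s.
Then F(3) - F(1) = (-501/4) - (17/12) = -380/3.

-380/3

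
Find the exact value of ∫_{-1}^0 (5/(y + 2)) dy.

log(32)

An antiderivative is F(y) = 5*log(y + 2).
Then F(0) - F(-1) = (log(32)) - (0) = log(32).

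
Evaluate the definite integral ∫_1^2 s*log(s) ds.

-3/4 + log(4)

Integrate by parts once (u = ln s, dv = s ds).
An antiderivative is F(s) = s**2*(2*log(s) - 1)/4.
Then F(2) - F(1) = (-1 + log(4)) - (-1/4) = -3/4 + log(4).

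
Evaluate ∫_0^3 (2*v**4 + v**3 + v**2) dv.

2529/20

By the power rule, an antiderivative is F(v) = 2*v**5/5 + v**4/4 + v**3/3.
Then F(3) - F(0) = (2529/20) - (0) = 2529/20.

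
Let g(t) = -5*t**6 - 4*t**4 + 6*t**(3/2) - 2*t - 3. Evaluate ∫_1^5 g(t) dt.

By the power rule, an antiderivative is F(t) = -5*t**7/7 + 12*t**(5/2)/5 - 4*t**5/5 - t**2 - 3*t.
Then F(5) - F(1) = (-408405/7 + 60*sqrt(5)) - (-109/35) = -2041916/35 + 60*sqrt(5).

-2041916/35 + 60*sqrt(5)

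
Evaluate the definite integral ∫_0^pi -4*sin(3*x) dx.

An antiderivative is F(x) = 4*cos(3*x)/3.
Then F(pi) - F(0) = (-4/3) - (4/3) = -8/3.

-8/3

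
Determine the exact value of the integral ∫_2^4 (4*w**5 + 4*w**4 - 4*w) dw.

17288/5

By the power rule, an antiderivative is F(w) = 2*w**6/3 + 4*w**5/5 - 2*w**2.
Then F(4) - F(2) = (52768/15) - (904/15) = 17288/5.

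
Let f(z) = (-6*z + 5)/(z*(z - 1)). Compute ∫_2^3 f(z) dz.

-5*log(3) + 4*log(2)

Factor the denominator: z**2 - z = z(z - 1).
Partial fractions: (-6*z + 5)/(z*(z - 1)) = -5/z - 1/(z - 1).
An antiderivative is F(z) = -5*log(z) - log(z - 1).
Then F(3) - F(2) = (-5*log(3) - log(2)) - (-log(32)) = -5*log(3) + 4*log(2).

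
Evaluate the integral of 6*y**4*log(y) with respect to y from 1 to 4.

-6138/25 + 12288*log(2)/5

Integrate by parts once (u = ln y, dv = 6*y**4 dy).
An antiderivative is F(y) = 6*y**5*(5*log(y) - 1)/25.
Then F(4) - F(1) = (-6144/25 + 12288*log(2)/5) - (-6/25) = -6138/25 + 12288*log(2)/5.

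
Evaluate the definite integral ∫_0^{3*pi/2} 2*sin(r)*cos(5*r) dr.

Use the identity sin(r)cos(5*r) = [sin(6*r) + sin(-4*r)]/2.
An antiderivative is F(r) = cos(4*r)/4 - cos(6*r)/6.
Then F(3*pi/2) - F(0) = (5/12) - (1/12) = 1/3.

1/3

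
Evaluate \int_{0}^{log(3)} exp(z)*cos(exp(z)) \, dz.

-sin(1) + sin(3)

Let u = exp(z), so du = exp(z) dz. When z = 0, u = 1; when z = log(3), u = 3.
The integral becomes ∫ cos(u) du from 1 to 3, with antiderivative sin(u).
Back in z: F(z) = sin(exp(z)).
Then F(log(3)) - F(0) = (sin(3)) - (sin(1)) = -sin(1) + sin(3).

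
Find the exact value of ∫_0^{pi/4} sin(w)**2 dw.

Use the identity sin^2(w) = (1 - cos(2*w))/2.
An antiderivative is F(w) = w/2 - sin(2*w)/4.
Then F(pi/4) - F(0) = (-1/4 + pi/8) - (0) = -1/4 + pi/8.

-1/4 + pi/8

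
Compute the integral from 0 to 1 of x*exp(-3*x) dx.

Integrate by parts once (u = x, dv = exp(-3*x) dx).
An antiderivative is F(x) = (-3*x - 1)*exp(-3*x)/9.
Then F(1) - F(0) = (-4*exp(-3)/9) - (-1/9) = (-4 + exp(3))*exp(-3)/9.

(-4 + exp(3))*exp(-3)/9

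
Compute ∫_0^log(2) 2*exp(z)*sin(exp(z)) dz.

-2*cos(2) + 2*cos(1)

Let u = exp(z), so du = exp(z) dz. When z = 0, u = 1; when z = log(2), u = 2.
The integral becomes 2·∫ sin(u) du from 1 to 2, with antiderivative -2*cos(u).
Back in z: F(z) = -2*cos(exp(z)).
Then F(log(2)) - F(0) = (-2*cos(2)) - (-2*cos(1)) = -2*cos(2) + 2*cos(1).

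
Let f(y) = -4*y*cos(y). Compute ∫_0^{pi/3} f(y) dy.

Integrate by parts once (u = y, dv = -4*cos(y) dy).
An antiderivative is F(y) = -4*y*sin(y) - 4*cos(y).
Then F(pi/3) - F(0) = (-2*sqrt(3)*pi/3 - 2) - (-4) = -2*sqrt(3)*pi/3 + 2.

-2*sqrt(3)*pi/3 + 2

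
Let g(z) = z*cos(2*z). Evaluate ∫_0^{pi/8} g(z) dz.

Integrate by parts once (u = z, dv = cos(2*z) dz).
An antiderivative is F(z) = z*sin(2*z)/2 + cos(2*z)/4.
Then F(pi/8) - F(0) = (sqrt(2)*(pi + 4)/32) - (1/4) = -1/4 + sqrt(2)*pi/32 + sqrt(2)/8.

-1/4 + sqrt(2)*pi/32 + sqrt(2)/8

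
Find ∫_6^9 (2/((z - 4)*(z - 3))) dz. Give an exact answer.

log(25/16)

Factor the denominator: z**2 - 7*z + 12 = (z - 3)(z - 4).
Partial fractions: 2/((z - 4)*(z - 3)) = -2/(z - 3) + 2/(z - 4).
An antiderivative is F(z) = 2*log(z - 4) - 2*log(z - 3).
Then F(9) - F(6) = (log(25/36)) - (log(4/9)) = log(25/16).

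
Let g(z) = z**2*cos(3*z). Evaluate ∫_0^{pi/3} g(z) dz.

-2*pi/27

Integrate by parts twice (u = z^2, dv = cos(3*z) dz).
An antiderivative is F(z) = z**2*sin(3*z)/3 + 2*z*cos(3*z)/9 - 2*sin(3*z)/27.
Then F(pi/3) - F(0) = (-2*pi/27) - (0) = -2*pi/27.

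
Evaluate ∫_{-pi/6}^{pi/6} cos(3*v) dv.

2/3

An antiderivative is F(v) = sin(3*v)/3.
Then F(pi/6) - F(-pi/6) = (1/3) - (-1/3) = 2/3.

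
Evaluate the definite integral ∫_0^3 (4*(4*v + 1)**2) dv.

732

Let u = 4*v + 1, so du = 4 dv. When v = 0, u = 1; when v = 3, u = 13.
The integral becomes ∫ u**2 du from 1 to 13, with antiderivative u**3/3.
Back in v: F(v) = (4*v + 1)**3/3.
Then F(3) - F(0) = (2197/3) - (1/3) = 732.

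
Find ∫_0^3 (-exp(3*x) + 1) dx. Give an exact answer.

10/3 - exp(9)/3

An antiderivative is F(x) = -exp(3*x)/3 + x.
Then F(3) - F(0) = (3 - exp(9)/3) - (-1/3) = 10/3 - exp(9)/3.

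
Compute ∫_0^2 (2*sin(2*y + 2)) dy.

Let u = 2*y + 2, so du = 2 dy. When y = 0, u = 2; when y = 2, u = 6.
The integral becomes ∫ sin(u) du from 2 to 6, with antiderivative -cos(u).
Back in y: F(y) = -cos(2*y + 2).
Then F(2) - F(0) = (-cos(6)) - (-cos(2)) = -cos(6) + cos(2).

-cos(6) + cos(2)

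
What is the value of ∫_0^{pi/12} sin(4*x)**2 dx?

-sqrt(3)/32 + pi/24

Use the identity sin^2(4*x) = (1 - cos(8*x))/2.
An antiderivative is F(x) = x/2 - sin(8*x)/16.
Then F(pi/12) - F(0) = (-sqrt(3)/32 + pi/24) - (0) = -sqrt(3)/32 + pi/24.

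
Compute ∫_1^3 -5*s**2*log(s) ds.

130/9 - 45*log(3)

Integrate by parts once (u = ln s, dv = -5*s**2 ds).
An antiderivative is F(s) = -5*s**3*(3*log(s) - 1)/9.
Then F(3) - F(1) = (15 - 45*log(3)) - (5/9) = 130/9 - 45*log(3).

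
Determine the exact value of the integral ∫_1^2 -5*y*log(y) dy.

15/4 - 10*log(2)

Integrate by parts once (u = ln y, dv = -5*y dy).
An antiderivative is F(y) = -5*y**2*(2*log(y) - 1)/4.
Then F(2) - F(1) = (5 - 10*log(2)) - (5/4) = 15/4 - 10*log(2).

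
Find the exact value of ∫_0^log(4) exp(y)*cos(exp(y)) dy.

Let u = exp(y), so du = exp(y) dy. When y = 0, u = 1; when y = log(4), u = 4.
The integral becomes ∫ cos(u) du from 1 to 4, with antiderivative sin(u).
Back in y: F(y) = sin(exp(y)).
Then F(log(4)) - F(0) = (sin(4)) - (sin(1)) = -sin(1) + sin(4).

-sin(1) + sin(4)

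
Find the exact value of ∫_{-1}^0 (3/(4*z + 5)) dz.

3*log(5)/4

An antiderivative is F(z) = 3*log(4*z + 5)/4.
Then F(0) - F(-1) = (3*log(5)/4) - (0) = 3*log(5)/4.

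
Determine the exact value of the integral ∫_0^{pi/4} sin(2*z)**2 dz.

pi/8

Use the identity sin^2(2*z) = (1 - cos(4*z))/2.
An antiderivative is F(z) = z/2 - sin(4*z)/8.
Then F(pi/4) - F(0) = (pi/8) - (0) = pi/8.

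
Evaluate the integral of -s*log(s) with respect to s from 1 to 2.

3/4 - log(4)

Integrate by parts once (u = ln s, dv = -s ds).
An antiderivative is F(s) = -s**2*(2*log(s) - 1)/4.
Then F(2) - F(1) = (1 - log(4)) - (1/4) = 3/4 - log(4).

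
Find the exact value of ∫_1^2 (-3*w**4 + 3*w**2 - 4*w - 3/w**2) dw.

By the power rule, an antiderivative is F(w) = -3*w**5/5 + w**3 - 2*w**2 + 3/w.
Then F(2) - F(1) = (-177/10) - (7/5) = -191/10.

-191/10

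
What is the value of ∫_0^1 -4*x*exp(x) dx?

Integrate by parts once (u = x, dv = -4*exp(x) dx).
An antiderivative is F(x) = (-4*x + 4)*exp(x).
Then F(1) - F(0) = (0) - (4) = -4.

-4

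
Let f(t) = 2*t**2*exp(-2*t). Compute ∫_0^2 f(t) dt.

(-13 + exp(4))*exp(-4)/2

Integrate by parts twice (u = t^2, dv = 2*exp(-2*t) dt).
An antiderivative is F(t) = (-2*t**2 - 2*t - 1)*exp(-2*t)/2.
Then F(2) - F(0) = (-13*exp(-4)/2) - (-1/2) = (-13 + exp(4))*exp(-4)/2.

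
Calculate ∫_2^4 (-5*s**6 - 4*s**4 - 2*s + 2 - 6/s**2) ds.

-869017/70

By the power rule, an antiderivative is F(s) = -5*s**7/7 - 4*s**5/5 - s**2 + 2*s + 6/s.
Then F(4) - F(2) = (-876999/70) - (-3991/35) = -869017/70.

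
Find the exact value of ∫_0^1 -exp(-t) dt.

An antiderivative is F(t) = exp(-t).
Then F(1) - F(0) = (exp(-1)) - (1) = -1 + exp(-1).

-1 + exp(-1)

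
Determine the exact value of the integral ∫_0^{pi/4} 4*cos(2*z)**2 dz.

pi/2

Use the identity cos^2(2*z) = (1 + cos(4*z))/2.
An antiderivative is F(z) = 2*z + sin(4*z)/2.
Then F(pi/4) - F(0) = (pi/2) - (0) = pi/2.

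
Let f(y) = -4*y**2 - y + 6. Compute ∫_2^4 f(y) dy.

By the power rule, an antiderivative is F(y) = -4*y**3/3 - y**2/2 + 6*y.
Then F(4) - F(2) = (-208/3) - (-2/3) = -206/3.

-206/3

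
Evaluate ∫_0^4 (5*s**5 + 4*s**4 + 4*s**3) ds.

By the power rule, an antiderivative is F(s) = 5*s**6/6 + 4*s**5/5 + s**4.
Then F(4) - F(0) = (67328/15) - (0) = 67328/15.

67328/15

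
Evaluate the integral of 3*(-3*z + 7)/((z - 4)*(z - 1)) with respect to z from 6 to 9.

-7*log(2) - log(5)

Factor the denominator: z**2 - 5*z + 4 = (z - 1)(z - 4).
Partial fractions: 3*(-3*z + 7)/((z - 4)*(z - 1)) = -4/(z - 1) - 5/(z - 4).
An antiderivative is F(z) = -5*log(z - 4) - 4*log(z - 1).
Then F(9) - F(6) = (-12*log(2) - 5*log(5)) - (-4*log(5) - 5*log(2)) = -7*log(2) - log(5).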